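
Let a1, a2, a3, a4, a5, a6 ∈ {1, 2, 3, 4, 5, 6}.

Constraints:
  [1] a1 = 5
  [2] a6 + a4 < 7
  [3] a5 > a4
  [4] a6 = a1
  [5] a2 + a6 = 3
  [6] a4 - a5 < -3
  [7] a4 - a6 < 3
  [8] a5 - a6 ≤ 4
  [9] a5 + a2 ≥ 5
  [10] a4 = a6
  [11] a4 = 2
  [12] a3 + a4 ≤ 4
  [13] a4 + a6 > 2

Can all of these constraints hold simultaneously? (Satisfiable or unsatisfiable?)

Constraint 11 fixes a4 = 2 and constraint 1 fixes a1 = 5. Constraints 4 and 10 give a4 = a6 = a1, so a4 = a1. But 2 ≠ 5 — contradiction.

Unsatisfiable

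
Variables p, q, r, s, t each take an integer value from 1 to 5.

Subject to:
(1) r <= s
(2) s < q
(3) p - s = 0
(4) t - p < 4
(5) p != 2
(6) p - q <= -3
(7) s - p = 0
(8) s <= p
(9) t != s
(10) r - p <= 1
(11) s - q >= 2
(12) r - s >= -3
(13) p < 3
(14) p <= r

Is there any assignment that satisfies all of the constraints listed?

Unsatisfiable

Constraints 6, 10, 11, and 12 give q − p ≥ 3, p − r ≥ -1, r − s ≥ -3, s − q ≥ 2.
Adding all 4 inequalities: the left sides telescope to 0, and the right sides sum to 3 + (-1) + (-3) + 2 = 1. So 0 ≥ 1, which is false.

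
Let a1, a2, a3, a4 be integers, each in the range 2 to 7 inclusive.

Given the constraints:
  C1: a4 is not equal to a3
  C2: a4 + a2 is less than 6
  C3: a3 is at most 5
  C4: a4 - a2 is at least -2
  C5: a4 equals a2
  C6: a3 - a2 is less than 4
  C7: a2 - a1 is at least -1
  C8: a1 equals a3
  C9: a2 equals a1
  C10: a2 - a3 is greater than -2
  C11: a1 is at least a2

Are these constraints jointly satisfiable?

Unsatisfiable

From constraints 5, 8, and 9, a4 = a2 = a1 = a3, so a4 = a3. But constraint 1 says a4 ≠ a3. Contradiction.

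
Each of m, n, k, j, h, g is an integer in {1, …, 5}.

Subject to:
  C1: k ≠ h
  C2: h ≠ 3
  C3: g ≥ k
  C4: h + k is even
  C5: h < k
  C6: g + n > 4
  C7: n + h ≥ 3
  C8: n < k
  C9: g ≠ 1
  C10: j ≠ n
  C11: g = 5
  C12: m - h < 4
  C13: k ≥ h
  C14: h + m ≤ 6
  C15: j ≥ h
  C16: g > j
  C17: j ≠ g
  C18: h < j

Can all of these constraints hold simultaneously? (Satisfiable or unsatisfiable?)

Setting (m, n, k, j, h, g) = (2, 2, 3, 3, 1, 5) satisfies everything: constraint 6: g + n = 7; constraint 7: n + h = 3; constraint 12: m - h = 1, and the others follow.

Satisfiable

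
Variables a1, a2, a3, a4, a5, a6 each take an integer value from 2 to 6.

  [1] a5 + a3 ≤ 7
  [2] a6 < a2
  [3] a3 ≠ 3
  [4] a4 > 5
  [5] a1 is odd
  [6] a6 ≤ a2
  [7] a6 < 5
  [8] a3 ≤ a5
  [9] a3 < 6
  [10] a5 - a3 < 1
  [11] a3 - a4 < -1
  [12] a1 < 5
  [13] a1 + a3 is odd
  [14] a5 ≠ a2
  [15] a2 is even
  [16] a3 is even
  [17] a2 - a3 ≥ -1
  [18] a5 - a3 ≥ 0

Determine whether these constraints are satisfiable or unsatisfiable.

Satisfiable

The assignment a1 = 3, a2 = 4, a3 = 2, a4 = 6, a5 = 2, a6 = 2 works:
  constraint 1 holds since a5 + a3 = 4.
  constraint 10 holds since a5 - a3 = 0.
The rest check out directly.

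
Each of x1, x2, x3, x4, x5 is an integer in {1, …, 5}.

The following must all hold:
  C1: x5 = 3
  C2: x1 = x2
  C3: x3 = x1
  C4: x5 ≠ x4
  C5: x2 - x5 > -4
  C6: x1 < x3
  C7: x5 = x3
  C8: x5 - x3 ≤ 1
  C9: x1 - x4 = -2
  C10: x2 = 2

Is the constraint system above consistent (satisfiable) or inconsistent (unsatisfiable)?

Constraint 1 fixes x5 = 3 and constraint 10 fixes x2 = 2. Constraints 2, 3, and 7 give x5 = x3 = x1 = x2, so x5 = x2. But 3 ≠ 2 — contradiction.

Unsatisfiable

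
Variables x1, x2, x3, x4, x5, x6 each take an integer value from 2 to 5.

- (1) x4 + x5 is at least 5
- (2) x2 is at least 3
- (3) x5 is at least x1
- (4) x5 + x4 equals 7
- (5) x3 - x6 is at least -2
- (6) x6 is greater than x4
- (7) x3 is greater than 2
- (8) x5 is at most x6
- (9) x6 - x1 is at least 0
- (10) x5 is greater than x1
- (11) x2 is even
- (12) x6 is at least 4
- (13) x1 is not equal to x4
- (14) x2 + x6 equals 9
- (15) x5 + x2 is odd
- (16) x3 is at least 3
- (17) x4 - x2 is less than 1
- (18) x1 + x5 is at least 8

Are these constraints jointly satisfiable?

The assignment x1 = 4, x2 = 4, x3 = 3, x4 = 2, x5 = 5, x6 = 5 works:
  constraint 1 holds since x4 + x5 = 7.
  constraint 4 holds since x5 + x4 = 7.
  constraint 5 holds since x3 - x6 = -2.
The rest check out directly.

Satisfiable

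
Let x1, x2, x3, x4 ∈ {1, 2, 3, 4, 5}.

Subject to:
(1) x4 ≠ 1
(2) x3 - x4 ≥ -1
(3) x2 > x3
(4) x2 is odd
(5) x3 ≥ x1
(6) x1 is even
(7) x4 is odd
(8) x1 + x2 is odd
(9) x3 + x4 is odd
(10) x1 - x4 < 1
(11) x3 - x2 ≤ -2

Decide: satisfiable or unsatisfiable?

Satisfiable

The assignment x1 = 2, x2 = 5, x3 = 2, x4 = 3 works:
  constraint 2 holds since x3 - x4 = -1.
  constraint 10 holds since x1 - x4 = -1.
The rest check out directly.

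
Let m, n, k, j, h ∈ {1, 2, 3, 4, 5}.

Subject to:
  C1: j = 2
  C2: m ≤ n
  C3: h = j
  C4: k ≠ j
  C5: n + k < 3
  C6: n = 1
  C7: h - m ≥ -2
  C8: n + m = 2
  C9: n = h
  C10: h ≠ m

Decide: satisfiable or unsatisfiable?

Unsatisfiable

Constraint 6 fixes n = 1 and constraint 1 fixes j = 2. Constraints 3 and 9 give n = h = j, so n = j. But 1 ≠ 2 — contradiction.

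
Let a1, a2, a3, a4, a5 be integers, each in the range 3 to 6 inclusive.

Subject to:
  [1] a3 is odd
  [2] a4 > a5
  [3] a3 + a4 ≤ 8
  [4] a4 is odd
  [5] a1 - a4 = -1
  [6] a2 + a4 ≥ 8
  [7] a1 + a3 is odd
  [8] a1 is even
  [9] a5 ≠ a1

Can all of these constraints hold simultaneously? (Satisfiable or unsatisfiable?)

Satisfiable

Try a1 = 4, a2 = 4, a3 = 3, a4 = 5, a5 = 3.
Check constraint 3: a3 + a4 = 8; constraint 5: a1 - a4 = -1; constraint 6: a2 + a4 = 9. The remaining constraints are straightforward to verify.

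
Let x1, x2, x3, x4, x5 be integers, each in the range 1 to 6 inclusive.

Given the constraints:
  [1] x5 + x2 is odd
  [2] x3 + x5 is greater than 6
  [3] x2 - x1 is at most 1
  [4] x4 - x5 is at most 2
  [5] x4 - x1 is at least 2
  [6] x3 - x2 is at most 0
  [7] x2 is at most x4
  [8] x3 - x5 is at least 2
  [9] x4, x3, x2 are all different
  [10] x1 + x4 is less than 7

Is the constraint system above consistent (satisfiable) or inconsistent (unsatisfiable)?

Unsatisfiable

Constraints 3, 4, 5, 6, and 8 give x5 − x4 ≥ -2, x4 − x1 ≥ 2, x1 − x2 ≥ -1, x2 − x3 ≥ 0, x3 − x5 ≥ 2.
Adding all 5 inequalities: the left sides telescope to 0, and the right sides sum to (-2) + 2 + (-1) + 0 + 2 = 1. So 0 ≥ 1, which is false.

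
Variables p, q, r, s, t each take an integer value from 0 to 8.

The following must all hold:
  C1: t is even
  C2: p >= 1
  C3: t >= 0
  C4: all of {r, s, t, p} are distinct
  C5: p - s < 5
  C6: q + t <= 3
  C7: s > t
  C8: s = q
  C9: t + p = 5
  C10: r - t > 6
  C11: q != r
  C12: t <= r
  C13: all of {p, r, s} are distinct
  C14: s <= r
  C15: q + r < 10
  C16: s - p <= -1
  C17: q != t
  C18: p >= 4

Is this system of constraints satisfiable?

One satisfying assignment is p = 5, q = 1, r = 7, s = 1, t = 0.
For the less obvious constraints — constraint 5: p - s = 4; constraint 6: q + t = 1 — and the others hold by inspection.

Satisfiable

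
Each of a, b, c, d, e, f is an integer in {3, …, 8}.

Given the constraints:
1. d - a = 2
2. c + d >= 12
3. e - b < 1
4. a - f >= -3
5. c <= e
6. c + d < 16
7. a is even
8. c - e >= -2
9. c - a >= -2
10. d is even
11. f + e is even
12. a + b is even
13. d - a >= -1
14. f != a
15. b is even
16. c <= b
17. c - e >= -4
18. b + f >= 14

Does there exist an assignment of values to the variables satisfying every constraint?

Satisfiable

Take a = 6, b = 6, c = 5, d = 8, e = 6, f = 8. Then constraint 1: d - a = 2; constraint 2: c + d = 13; constraint 3: e - b = 0, and every other listed constraint is also met.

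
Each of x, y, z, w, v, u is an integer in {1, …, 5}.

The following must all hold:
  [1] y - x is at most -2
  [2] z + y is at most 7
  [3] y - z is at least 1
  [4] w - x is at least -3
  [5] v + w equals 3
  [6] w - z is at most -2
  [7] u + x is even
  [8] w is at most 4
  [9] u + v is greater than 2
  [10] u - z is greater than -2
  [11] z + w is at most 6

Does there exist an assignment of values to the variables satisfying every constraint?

Constraints 1, 3, 4, and 6 give w − x ≥ -3, x − y ≥ 2, y − z ≥ 1, z − w ≥ 2.
Adding all 4 inequalities: the left sides telescope to 0, and the right sides sum to (-3) + 2 + 1 + 2 = 2. So 0 ≥ 2, which is false.

Unsatisfiable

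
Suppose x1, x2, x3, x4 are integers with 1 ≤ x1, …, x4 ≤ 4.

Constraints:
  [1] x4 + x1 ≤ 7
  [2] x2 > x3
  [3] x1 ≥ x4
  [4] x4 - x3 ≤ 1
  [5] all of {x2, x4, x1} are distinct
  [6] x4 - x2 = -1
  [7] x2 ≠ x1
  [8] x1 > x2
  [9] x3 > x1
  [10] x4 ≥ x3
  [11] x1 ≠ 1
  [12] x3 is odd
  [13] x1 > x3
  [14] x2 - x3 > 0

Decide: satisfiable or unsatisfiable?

Unsatisfiable

Constraints 8, 9, and 14 give x1 < x3, x3 < x2, x2 < x1. Chaining: x1 < x3 < x2 < x1, which forces x1 < x1 — impossible.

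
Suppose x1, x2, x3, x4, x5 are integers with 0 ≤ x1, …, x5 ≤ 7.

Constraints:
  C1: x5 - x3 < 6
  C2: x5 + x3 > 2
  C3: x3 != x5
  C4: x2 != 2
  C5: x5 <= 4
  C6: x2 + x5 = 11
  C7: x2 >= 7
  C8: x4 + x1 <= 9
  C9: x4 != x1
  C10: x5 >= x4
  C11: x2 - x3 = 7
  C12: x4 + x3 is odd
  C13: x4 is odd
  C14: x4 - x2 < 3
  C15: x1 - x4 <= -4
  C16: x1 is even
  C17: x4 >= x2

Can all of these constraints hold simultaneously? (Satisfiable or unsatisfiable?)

From constraints 7 and 17: x4 ≥ x2 and x2 ≥ 7, so x4 ≥ 7. From constraints 5 and 10: x4 ≤ x5 and x5 ≤ 4, so x4 ≤ 4. But 4 < 7, so no value of x4 works.

Unsatisfiable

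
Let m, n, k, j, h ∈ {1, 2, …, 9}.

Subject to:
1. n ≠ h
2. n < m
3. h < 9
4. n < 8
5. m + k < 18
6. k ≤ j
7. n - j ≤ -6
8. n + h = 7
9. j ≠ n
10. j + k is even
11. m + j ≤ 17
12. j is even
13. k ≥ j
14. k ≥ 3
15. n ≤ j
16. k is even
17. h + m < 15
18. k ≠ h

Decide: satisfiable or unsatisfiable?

Satisfiable

Try m = 9, n = 2, k = 8, j = 8, h = 5.
Check constraint 5: m + k = 17; constraint 7: n - j = -6; constraint 8: n + h = 7. The remaining constraints are straightforward to verify.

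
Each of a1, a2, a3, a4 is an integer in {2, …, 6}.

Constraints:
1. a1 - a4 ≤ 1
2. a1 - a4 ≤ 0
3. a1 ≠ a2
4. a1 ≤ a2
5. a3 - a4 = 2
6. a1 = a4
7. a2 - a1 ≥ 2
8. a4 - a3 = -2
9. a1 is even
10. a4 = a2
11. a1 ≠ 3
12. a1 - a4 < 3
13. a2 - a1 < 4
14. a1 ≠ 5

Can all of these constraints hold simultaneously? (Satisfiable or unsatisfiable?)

Unsatisfiable

From constraints 6 and 10, a1 = a4 = a2, so a1 = a2. But constraint 3 says a1 ≠ a2. Contradiction.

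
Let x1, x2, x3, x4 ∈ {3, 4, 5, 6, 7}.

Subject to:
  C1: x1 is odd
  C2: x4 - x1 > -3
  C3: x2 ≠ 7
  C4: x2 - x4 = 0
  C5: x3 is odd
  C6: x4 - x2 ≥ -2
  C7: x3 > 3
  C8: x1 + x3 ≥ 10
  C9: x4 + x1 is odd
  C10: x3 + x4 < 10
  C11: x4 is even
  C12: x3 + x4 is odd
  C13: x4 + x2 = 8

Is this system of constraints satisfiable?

Satisfiable

One satisfying assignment is x1 = 5, x2 = 4, x3 = 5, x4 = 4.
For the less obvious constraints — constraint 2: x4 - x1 = -1; constraint 4: x2 - x4 = 0; constraint 6: x4 - x2 = 0 — and the others hold by inspection.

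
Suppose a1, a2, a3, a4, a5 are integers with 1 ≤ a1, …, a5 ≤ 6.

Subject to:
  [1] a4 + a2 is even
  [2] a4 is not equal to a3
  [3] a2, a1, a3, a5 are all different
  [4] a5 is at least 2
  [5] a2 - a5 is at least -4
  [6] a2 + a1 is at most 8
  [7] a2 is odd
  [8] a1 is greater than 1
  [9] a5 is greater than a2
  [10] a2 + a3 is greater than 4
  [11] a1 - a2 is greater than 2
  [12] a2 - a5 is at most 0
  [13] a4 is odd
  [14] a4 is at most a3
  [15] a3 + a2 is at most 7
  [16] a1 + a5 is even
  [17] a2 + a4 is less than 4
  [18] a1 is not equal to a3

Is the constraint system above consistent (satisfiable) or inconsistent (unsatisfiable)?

Satisfiable

Setting (a1, a2, a3, a4, a5) = (6, 1, 5, 1, 4) satisfies everything: constraint 5: a2 - a5 = -3; constraint 6: a2 + a1 = 7, and the others follow.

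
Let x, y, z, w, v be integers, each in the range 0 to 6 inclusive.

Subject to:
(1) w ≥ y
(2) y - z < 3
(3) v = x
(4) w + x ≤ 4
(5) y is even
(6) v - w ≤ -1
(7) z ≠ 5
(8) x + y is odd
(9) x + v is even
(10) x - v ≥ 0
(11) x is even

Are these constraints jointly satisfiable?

Constraint 11 makes x even and constraint 5 makes y even, so x + y must be even. Constraint 8 says x + y is odd — contradiction.

Unsatisfiable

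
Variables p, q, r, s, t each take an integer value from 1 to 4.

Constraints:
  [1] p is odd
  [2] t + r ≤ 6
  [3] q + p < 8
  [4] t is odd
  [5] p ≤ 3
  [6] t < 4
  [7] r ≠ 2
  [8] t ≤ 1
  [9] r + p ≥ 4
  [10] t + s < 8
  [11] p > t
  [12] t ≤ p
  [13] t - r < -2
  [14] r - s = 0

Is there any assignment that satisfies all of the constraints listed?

Satisfiable

The assignment p = 3, q = 3, r = 4, s = 4, t = 1 works:
  constraint 2 holds since t + r = 5.
  constraint 3 holds since q + p = 6.
  constraint 9 holds since r + p = 7.
The rest check out directly.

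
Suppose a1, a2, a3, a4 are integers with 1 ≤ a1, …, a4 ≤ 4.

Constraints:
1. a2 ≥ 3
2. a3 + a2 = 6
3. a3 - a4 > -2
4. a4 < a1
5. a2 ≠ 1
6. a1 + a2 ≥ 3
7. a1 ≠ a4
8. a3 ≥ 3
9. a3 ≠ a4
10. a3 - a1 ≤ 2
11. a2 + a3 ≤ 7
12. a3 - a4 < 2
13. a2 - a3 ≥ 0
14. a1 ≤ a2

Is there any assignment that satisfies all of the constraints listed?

Satisfiable

The assignment a1 = 3, a2 = 3, a3 = 3, a4 = 2 works:
  constraint 2 holds since a3 + a2 = 6.
  constraint 3 holds since a3 - a4 = 1.
  constraint 6 holds since a1 + a2 = 6.
The rest check out directly.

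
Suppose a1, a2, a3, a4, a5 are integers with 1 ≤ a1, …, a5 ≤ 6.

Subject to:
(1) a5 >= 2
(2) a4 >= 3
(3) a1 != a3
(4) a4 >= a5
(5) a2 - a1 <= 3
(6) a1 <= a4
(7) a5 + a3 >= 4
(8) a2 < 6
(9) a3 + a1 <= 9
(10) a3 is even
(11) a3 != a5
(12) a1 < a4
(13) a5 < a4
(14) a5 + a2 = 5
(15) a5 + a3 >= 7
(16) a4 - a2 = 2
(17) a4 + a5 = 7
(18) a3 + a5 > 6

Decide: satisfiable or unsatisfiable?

Satisfiable

Setting (a1, a2, a3, a4, a5) = (2, 2, 4, 4, 3) satisfies everything: constraint 5: a2 - a1 = 0; constraint 7: a5 + a3 = 7, and the others follow.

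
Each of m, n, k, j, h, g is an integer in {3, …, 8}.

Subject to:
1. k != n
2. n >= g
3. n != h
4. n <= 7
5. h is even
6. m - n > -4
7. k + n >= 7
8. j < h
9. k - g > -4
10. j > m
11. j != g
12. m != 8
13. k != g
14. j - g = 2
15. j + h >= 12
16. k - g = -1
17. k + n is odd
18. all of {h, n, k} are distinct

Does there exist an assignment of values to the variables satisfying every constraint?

Satisfiable

One satisfying assignment is m = 3, n = 4, k = 3, j = 6, h = 8, g = 4.
For the less obvious constraints — constraint 6: m - n = -1; constraint 7: k + n = 7; constraint 9: k - g = -1 — and the others hold by inspection.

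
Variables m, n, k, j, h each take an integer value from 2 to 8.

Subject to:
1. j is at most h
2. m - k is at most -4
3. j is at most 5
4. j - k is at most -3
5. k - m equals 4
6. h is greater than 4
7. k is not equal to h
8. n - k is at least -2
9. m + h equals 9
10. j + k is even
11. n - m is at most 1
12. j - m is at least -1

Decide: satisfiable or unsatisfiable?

Unsatisfiable

Constraints 2, 8, and 11 give k − m ≥ 4, m − n ≥ -1, n − k ≥ -2.
Adding all 3 inequalities: the left sides telescope to 0, and the right sides sum to 4 + (-1) + (-2) = 1. So 0 ≥ 1, which is false.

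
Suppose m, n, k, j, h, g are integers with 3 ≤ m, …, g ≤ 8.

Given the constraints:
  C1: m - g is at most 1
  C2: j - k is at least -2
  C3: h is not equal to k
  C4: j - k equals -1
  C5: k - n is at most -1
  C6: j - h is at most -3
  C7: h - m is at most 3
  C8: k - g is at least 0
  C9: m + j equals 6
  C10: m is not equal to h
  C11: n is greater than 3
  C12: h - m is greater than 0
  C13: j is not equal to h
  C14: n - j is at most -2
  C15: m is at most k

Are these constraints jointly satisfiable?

Unsatisfiable

Constraints 1, 5, 6, 7, 8, and 14 give n − k ≥ 1, k − g ≥ 0, g − m ≥ -1, m − h ≥ -3, h − j ≥ 3, j − n ≥ 2.
Adding all 6 inequalities: the left sides telescope to 0, and the right sides sum to 1 + 0 + (-1) + (-3) + 3 + 2 = 2. So 0 ≥ 2, which is false.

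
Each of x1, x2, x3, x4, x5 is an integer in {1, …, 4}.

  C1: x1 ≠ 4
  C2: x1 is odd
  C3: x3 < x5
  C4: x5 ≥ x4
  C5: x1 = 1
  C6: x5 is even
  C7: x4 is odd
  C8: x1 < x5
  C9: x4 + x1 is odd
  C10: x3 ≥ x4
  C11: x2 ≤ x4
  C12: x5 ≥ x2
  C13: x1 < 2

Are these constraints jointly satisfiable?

Unsatisfiable

Constraint 7 makes x4 odd and constraint 2 makes x1 odd, so x4 + x1 must be even. Constraint 9 says x4 + x1 is odd — contradiction.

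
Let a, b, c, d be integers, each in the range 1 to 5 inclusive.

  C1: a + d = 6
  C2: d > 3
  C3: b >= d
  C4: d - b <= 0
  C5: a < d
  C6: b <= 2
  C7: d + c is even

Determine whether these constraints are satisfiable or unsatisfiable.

From constraint 2: d ≥ 4. From constraints 3 and 6: d ≤ b and b ≤ 2, so d ≤ 2. But 2 < 4, so no value of d works.

Unsatisfiable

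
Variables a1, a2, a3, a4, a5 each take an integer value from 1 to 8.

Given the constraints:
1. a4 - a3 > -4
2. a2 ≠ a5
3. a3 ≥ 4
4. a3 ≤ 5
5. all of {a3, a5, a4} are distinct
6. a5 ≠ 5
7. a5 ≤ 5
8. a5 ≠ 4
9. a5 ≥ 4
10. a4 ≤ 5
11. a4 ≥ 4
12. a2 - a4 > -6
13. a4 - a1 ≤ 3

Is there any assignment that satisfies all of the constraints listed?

Unsatisfiable

Constraints 3, 4, 7, 9, 10, and 11 confine each of a3, a5, a4 to the 2 values {4, 5}.
Constraint 5 requires all 3 of them to be distinct, but only 2 values are available — impossible by the pigeonhole principle.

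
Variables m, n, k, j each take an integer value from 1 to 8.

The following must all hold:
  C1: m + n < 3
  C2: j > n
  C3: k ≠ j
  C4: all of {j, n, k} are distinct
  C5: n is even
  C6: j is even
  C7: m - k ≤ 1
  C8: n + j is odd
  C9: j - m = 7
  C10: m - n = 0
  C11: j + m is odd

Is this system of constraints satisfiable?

Constraint 5 makes n even and constraint 6 makes j even, so n + j must be even. Constraint 8 says n + j is odd — contradiction.

Unsatisfiable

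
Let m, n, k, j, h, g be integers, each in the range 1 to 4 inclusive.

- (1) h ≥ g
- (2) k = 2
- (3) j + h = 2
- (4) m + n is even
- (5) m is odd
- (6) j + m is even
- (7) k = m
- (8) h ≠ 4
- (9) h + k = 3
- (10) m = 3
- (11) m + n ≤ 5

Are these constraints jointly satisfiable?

Constraint 2 fixes k = 2 and constraint 10 fixes m = 3, but constraint 7 requires k = m. Since 2 ≠ 3, contradiction.

Unsatisfiable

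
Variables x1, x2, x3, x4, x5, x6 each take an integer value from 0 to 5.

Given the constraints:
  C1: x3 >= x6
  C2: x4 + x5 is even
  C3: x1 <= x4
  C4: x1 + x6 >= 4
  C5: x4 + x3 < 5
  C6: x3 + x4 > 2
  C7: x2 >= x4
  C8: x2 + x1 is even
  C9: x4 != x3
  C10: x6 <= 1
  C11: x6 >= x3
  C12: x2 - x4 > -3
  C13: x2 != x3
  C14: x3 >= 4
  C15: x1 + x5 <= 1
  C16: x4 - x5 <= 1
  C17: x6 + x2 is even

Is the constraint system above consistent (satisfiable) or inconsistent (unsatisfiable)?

Unsatisfiable

From constraint 14: x3 ≥ 4. From constraints 10 and 11: x3 ≤ x6 and x6 ≤ 1, so x3 ≤ 1. But 1 < 4, so no value of x3 works.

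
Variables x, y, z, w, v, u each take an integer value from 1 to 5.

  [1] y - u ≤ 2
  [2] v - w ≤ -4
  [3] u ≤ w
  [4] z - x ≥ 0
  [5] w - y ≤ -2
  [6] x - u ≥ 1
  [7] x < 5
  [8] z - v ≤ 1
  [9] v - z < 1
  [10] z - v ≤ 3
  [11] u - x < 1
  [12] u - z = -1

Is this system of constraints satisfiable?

Constraints 1, 2, 4, 5, 6, and 10 give v − z ≥ -3, z − x ≥ 0, x − u ≥ 1, u − y ≥ -2, y − w ≥ 2, w − v ≥ 4.
Adding all 6 inequalities: the left sides telescope to 0, and the right sides sum to (-3) + 0 + 1 + (-2) + 2 + 4 = 2. So 0 ≥ 2, which is false.

Unsatisfiable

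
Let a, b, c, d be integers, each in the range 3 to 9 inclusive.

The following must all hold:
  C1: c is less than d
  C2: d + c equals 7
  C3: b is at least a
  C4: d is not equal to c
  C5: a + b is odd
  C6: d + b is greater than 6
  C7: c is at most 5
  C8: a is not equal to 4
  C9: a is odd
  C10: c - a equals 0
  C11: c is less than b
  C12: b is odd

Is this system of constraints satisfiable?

Unsatisfiable

Constraint 9 makes a odd and constraint 12 makes b odd, so a + b must be even. Constraint 5 says a + b is odd — contradiction.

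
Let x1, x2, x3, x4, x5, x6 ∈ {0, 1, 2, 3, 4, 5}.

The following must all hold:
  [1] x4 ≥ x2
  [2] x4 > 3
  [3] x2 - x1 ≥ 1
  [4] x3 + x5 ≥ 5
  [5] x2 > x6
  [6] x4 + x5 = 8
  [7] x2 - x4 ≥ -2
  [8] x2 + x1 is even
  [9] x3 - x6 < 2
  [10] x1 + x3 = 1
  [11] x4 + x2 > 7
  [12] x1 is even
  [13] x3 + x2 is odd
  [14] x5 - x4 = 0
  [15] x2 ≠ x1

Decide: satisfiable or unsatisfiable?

Try x1 = 0, x2 = 4, x3 = 1, x4 = 4, x5 = 4, x6 = 0.
Check constraint 3: x2 - x1 = 4; constraint 4: x3 + x5 = 5. The remaining constraints are straightforward to verify.

Satisfiable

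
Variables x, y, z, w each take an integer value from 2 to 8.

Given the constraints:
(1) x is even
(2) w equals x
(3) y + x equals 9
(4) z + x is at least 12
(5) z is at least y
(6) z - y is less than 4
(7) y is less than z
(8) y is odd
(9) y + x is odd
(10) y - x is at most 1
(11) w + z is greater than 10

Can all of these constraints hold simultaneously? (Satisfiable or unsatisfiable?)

Satisfiable

One satisfying assignment is x = 4, y = 5, z = 8, w = 4.
For the less obvious constraints — constraint 3: y + x = 9; constraint 4: z + x = 12 — and the others hold by inspection.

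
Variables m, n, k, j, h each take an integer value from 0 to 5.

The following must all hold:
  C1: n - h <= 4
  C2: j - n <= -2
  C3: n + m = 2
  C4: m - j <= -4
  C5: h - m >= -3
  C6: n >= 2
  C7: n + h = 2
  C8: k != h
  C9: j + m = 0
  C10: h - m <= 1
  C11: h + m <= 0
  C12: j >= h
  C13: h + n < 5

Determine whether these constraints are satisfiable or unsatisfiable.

Constraints 1, 2, 4, and 10 give m − h ≥ -1, h − n ≥ -4, n − j ≥ 2, j − m ≥ 4.
Adding all 4 inequalities: the left sides telescope to 0, and the right sides sum to (-1) + (-4) + 2 + 4 = 1. So 0 ≥ 1, which is false.

Unsatisfiable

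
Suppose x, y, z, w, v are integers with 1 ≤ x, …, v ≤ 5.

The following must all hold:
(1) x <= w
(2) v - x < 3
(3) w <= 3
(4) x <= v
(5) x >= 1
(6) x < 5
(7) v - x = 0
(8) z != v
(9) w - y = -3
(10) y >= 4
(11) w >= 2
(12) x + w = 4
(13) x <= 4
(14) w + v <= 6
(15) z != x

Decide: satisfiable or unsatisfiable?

The assignment x = 2, y = 5, z = 1, w = 2, v = 2 works:
  constraint 2 holds since v - x = 0.
  constraint 7 holds since v - x = 0.
The rest check out directly.

Satisfiable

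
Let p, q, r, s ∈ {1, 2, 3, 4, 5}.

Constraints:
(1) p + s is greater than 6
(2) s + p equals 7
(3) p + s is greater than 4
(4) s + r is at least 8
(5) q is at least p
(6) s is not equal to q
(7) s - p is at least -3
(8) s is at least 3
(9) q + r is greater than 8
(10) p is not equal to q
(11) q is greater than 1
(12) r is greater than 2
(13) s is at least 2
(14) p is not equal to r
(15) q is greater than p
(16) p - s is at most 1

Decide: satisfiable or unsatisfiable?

The assignment p = 4, q = 5, r = 5, s = 3 works:
  constraint 1 holds since p + s = 7.
  constraint 2 holds since s + p = 7.
The rest check out directly.

Satisfiable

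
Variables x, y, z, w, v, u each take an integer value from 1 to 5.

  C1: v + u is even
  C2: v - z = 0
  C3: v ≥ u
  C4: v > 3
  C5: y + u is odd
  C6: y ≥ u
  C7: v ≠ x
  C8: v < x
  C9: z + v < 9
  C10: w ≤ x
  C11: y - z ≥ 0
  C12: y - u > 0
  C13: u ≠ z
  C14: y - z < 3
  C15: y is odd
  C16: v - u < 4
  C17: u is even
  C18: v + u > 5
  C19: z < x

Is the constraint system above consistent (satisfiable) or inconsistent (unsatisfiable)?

Try x = 5, y = 5, z = 4, w = 1, v = 4, u = 2.
Check constraint 2: v - z = 0; constraint 9: z + v = 8. The remaining constraints are straightforward to verify.

Satisfiable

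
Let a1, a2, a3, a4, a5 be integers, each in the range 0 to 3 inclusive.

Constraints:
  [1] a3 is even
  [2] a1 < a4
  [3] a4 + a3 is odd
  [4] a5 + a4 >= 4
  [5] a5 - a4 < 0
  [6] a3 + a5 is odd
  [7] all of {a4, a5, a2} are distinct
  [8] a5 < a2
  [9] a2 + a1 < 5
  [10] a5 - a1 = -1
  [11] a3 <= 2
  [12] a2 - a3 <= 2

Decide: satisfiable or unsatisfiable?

Satisfiable

The assignment a1 = 2, a2 = 2, a3 = 0, a4 = 3, a5 = 1 works:
  constraint 4 holds since a5 + a4 = 4.
  constraint 5 holds since a5 - a4 = -2.
  constraint 9 holds since a2 + a1 = 4.
The rest check out directly.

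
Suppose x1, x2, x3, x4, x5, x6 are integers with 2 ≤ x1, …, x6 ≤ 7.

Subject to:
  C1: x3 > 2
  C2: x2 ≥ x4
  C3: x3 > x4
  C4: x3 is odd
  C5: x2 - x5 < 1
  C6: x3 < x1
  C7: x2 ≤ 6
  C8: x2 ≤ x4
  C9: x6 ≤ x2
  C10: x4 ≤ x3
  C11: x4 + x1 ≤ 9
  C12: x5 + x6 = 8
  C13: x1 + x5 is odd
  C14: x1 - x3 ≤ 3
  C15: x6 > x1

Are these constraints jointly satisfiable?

Constraints 3, 6, 8, 9, and 15 give x1 < x6, x6 ≤ x2, x2 ≤ x4, x4 < x3, x3 < x1. Chaining: x1 < x6 ≤ x2 ≤ x4 < x3 < x1, which forces x1 < x1 — impossible.

Unsatisfiable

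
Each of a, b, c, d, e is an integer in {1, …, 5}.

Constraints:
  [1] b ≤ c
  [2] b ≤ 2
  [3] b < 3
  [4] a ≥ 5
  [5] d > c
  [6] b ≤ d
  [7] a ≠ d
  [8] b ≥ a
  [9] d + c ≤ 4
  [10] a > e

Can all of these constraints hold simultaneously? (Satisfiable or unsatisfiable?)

From constraints 4 and 8: b ≥ a and a ≥ 5, so b ≥ 5. From constraint 3: b ≤ 2. But 2 < 5, so no value of b works.

Unsatisfiable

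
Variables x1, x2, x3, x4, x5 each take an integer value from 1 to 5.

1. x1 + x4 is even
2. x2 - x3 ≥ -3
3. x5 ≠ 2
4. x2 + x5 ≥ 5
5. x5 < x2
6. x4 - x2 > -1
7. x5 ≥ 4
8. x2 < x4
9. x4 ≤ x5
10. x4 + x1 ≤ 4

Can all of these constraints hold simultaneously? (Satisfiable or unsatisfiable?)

Constraints 5, 8, and 9 give x2 < x4, x4 ≤ x5, x5 < x2. Chaining: x2 < x4 ≤ x5 < x2, which forces x2 < x2 — impossible.

Unsatisfiable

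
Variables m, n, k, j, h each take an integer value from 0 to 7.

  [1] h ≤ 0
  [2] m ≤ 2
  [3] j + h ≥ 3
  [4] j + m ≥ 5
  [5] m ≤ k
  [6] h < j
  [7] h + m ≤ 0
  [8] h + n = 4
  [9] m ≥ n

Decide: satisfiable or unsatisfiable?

Unsatisfiable

From constraint 1: h ≤ 0. From constraints 2 and 9: n ≤ m ≤ 2. Hence h + n ≤ 2. But constraint 8 requires h + n = 4, and 4 > 2. Contradiction.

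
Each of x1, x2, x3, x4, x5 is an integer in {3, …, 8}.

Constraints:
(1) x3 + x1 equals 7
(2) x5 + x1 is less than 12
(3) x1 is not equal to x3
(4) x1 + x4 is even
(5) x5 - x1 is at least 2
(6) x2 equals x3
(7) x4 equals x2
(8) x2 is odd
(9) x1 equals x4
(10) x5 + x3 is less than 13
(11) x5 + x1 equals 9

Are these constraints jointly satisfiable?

From constraints 6, 7, and 9, x1 = x4 = x2 = x3, so x1 = x3. But constraint 3 says x1 ≠ x3. Contradiction.

Unsatisfiable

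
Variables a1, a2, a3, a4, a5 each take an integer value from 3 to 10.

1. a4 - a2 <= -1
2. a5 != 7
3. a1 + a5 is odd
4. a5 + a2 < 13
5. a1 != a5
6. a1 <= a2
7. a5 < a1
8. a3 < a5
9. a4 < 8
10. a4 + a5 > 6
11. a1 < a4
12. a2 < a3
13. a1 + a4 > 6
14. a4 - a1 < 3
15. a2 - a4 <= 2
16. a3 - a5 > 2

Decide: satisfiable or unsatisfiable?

Constraints 1, 7, 8, 11, and 12 give a1 < a4, a4 < a2, a2 < a3, a3 < a5, a5 < a1. Chaining: a1 < a4 < a2 < a3 < a5 < a1, which forces a1 < a1 — impossible.

Unsatisfiable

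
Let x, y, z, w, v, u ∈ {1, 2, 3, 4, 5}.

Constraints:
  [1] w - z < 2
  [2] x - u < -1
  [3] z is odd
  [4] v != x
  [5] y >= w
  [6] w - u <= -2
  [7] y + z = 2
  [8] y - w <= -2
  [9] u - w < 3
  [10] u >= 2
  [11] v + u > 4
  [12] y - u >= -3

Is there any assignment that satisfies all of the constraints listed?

Unsatisfiable

Constraints 6, 8, and 12 give w − y ≥ 2, y − u ≥ -3, u − w ≥ 2.
Adding all 3 inequalities: the left sides telescope to 0, and the right sides sum to 2 + (-3) + 2 = 1. So 0 ≥ 1, which is false.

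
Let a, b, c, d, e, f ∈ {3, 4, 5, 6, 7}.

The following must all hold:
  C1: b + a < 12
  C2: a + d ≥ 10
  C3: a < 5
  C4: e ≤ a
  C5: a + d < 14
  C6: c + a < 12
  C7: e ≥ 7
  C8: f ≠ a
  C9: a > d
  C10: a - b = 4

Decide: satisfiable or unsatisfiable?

Unsatisfiable

From constraints 4 and 7: a ≥ e and e ≥ 7, so a ≥ 7. From constraint 3: a ≤ 4. But 4 < 7, so no value of a works.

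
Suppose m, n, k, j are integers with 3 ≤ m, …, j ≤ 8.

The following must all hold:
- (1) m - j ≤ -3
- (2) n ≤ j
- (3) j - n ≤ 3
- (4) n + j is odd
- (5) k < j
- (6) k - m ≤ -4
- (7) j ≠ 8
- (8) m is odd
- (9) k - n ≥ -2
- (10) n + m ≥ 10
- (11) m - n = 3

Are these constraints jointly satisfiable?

Unsatisfiable

Constraints 1, 3, 6, and 9 give m − k ≥ 4, k − n ≥ -2, n − j ≥ -3, j − m ≥ 3.
Adding all 4 inequalities: the left sides telescope to 0, and the right sides sum to 4 + (-2) + (-3) + 3 = 2. So 0 ≥ 2, which is false.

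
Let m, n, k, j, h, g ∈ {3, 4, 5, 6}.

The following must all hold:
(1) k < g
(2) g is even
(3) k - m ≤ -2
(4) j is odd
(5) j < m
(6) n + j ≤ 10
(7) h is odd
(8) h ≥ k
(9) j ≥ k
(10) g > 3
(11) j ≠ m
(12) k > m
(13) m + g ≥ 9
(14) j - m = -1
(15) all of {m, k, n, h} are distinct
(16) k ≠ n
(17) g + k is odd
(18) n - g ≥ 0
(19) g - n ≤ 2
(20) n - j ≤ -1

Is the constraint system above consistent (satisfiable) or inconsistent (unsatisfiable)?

Unsatisfiable

Constraints 1, 5, 12, 18, and 20 give j < m, m < k, k < g, g ≤ n, n < j. Chaining: j < m < k < g ≤ n < j, which forces j < j — impossible.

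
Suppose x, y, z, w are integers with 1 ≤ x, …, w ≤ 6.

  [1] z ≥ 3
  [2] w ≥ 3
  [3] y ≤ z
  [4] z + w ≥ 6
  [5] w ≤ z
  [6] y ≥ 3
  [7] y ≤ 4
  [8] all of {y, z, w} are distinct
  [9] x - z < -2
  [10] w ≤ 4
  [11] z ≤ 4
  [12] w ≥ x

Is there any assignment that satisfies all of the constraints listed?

Constraints 1, 2, 6, 7, 10, and 11 confine each of y, z, w to the 2 values {3, 4}.
Constraint 8 requires all 3 of them to be distinct, but only 2 values are available — impossible by the pigeonhole principle.

Unsatisfiable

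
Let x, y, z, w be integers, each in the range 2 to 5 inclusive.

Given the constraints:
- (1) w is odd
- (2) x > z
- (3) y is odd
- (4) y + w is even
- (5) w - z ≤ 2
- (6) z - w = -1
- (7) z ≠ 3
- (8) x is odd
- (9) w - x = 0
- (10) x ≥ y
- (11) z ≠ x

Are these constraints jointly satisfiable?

The assignment x = 3, y = 3, z = 2, w = 3 works:
  constraint 5 holds since w - z = 1.
  constraint 6 holds since z - w = -1.
The rest check out directly.

Satisfiable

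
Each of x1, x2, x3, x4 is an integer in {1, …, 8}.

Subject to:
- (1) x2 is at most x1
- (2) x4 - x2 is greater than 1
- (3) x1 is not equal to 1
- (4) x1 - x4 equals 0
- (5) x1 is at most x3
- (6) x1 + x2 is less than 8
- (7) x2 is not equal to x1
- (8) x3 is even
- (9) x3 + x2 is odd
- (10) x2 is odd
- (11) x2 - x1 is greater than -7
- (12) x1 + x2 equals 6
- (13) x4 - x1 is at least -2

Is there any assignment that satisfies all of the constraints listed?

Try x1 = 5, x2 = 1, x3 = 8, x4 = 5.
Check constraint 2: x4 - x2 = 4; constraint 4: x1 - x4 = 0; constraint 6: x1 + x2 = 6. The remaining constraints are straightforward to verify.

Satisfiable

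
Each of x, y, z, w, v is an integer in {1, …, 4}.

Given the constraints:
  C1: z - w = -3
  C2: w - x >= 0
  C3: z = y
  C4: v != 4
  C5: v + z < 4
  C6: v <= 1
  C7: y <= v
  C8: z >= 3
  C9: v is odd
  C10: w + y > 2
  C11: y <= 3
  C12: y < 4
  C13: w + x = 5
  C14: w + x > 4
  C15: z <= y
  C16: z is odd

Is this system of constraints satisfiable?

From constraints 8 and 15: y ≥ z and z ≥ 3, so y ≥ 3. From constraints 6 and 7: y ≤ v and v ≤ 1, so y ≤ 1. But 1 < 3, so no value of y works.

Unsatisfiable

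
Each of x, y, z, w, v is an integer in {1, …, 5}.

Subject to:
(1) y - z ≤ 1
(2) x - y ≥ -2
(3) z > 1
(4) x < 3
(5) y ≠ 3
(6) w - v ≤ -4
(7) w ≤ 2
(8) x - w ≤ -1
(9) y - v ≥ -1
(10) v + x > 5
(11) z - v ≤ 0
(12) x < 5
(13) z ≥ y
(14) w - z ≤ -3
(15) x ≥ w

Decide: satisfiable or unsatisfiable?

Constraints 2, 8, 9, 11, and 14 give z − w ≥ 3, w − x ≥ 1, x − y ≥ -2, y − v ≥ -1, v − z ≥ 0.
Adding all 5 inequalities: the left sides telescope to 0, and the right sides sum to 3 + 1 + (-2) + (-1) + 0 = 1. So 0 ≥ 1, which is false.

Unsatisfiable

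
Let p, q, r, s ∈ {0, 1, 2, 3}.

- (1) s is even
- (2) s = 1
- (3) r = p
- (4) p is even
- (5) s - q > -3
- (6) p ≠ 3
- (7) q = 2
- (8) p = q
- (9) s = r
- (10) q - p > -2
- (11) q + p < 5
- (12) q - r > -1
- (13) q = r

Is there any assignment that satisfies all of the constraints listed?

Unsatisfiable

Constraint 2 fixes s = 1 and constraint 7 fixes q = 2. Constraints 3, 8, and 9 give s = r = p = q, so s = q. But 1 ≠ 2 — contradiction.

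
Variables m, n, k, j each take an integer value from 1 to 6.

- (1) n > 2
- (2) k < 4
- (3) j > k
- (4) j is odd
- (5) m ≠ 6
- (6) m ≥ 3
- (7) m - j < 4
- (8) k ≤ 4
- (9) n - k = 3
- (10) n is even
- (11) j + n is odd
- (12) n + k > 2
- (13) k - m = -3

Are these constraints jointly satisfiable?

Take m = 4, n = 4, k = 1, j = 3. Then constraint 7: m - j = 1; constraint 9: n - k = 3; constraint 12: n + k = 5, and every other listed constraint is also met.

Satisfiable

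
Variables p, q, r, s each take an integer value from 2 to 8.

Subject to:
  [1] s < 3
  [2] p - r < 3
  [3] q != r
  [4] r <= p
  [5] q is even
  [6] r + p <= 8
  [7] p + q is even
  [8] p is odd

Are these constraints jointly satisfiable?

Constraint 8 makes p odd and constraint 5 makes q even, so p + q must be odd. Constraint 7 says p + q is even — contradiction.

Unsatisfiable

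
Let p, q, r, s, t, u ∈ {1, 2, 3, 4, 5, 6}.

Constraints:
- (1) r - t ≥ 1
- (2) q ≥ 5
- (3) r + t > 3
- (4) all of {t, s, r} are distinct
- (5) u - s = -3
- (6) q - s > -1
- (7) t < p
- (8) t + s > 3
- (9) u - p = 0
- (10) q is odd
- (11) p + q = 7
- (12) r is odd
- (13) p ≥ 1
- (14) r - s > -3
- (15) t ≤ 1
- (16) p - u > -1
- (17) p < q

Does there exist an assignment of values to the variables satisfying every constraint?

Take p = 2, q = 5, r = 3, s = 5, t = 1, u = 2. Then constraint 1: r - t = 2; constraint 3: r + t = 4, and every other listed constraint is also met.

Satisfiable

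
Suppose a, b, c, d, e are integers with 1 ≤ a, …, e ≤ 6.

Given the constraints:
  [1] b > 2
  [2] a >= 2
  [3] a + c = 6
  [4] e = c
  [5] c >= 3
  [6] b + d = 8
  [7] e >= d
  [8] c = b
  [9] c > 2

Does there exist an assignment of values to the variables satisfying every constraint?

Satisfiable

Take a = 2, b = 4, c = 4, d = 4, e = 4. Then constraint 3: a + c = 6; constraint 4: e = 4, c = 4; constraint 6: b + d = 8, and every other listed constraint is also met.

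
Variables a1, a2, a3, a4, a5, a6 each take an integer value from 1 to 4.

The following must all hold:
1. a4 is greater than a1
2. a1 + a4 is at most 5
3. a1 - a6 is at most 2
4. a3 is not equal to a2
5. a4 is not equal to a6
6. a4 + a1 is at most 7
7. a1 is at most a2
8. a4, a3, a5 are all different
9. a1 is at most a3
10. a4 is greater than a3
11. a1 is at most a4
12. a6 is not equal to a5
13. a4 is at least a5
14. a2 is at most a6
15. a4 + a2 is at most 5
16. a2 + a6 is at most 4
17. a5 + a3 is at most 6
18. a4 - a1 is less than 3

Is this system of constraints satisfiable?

Satisfiable

The assignment a1 = 1, a2 = 1, a3 = 2, a4 = 3, a5 = 1, a6 = 2 works:
  constraint 2 holds since a1 + a4 = 4.
  constraint 3 holds since a1 - a6 = -1.
  constraint 6 holds since a4 + a1 = 4.
The rest check out directly.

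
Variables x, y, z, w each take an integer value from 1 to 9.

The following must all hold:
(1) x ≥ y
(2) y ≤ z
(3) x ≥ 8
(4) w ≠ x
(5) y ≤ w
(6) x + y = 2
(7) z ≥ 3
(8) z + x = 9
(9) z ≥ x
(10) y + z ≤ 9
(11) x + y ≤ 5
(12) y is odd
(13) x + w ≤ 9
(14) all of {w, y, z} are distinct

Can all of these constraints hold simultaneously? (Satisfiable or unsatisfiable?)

Unsatisfiable

From constraint 7: z ≥ 3. From constraint 3: x ≥ 8. Hence z + x ≥ 11. But constraint 8 requires z + x = 9, and 9 < 11. Contradiction.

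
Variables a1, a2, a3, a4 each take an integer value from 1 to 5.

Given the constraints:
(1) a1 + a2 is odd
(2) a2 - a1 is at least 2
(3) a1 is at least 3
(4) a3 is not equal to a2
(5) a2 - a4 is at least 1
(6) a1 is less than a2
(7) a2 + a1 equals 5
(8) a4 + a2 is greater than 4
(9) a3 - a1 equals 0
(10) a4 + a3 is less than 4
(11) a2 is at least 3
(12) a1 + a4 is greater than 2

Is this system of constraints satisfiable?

From constraint 11: a2 ≥ 3. From constraint 3: a1 ≥ 3. Hence a2 + a1 ≥ 6. But constraint 7 requires a2 + a1 = 5, and 5 < 6. Contradiction.

Unsatisfiable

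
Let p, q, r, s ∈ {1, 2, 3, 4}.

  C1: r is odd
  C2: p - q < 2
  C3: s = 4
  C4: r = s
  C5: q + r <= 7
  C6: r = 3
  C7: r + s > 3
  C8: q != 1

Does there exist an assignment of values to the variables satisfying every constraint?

Constraint 6 fixes r = 3 and constraint 3 fixes s = 4, but constraint 4 requires r = s. Since 3 ≠ 4, contradiction.

Unsatisfiable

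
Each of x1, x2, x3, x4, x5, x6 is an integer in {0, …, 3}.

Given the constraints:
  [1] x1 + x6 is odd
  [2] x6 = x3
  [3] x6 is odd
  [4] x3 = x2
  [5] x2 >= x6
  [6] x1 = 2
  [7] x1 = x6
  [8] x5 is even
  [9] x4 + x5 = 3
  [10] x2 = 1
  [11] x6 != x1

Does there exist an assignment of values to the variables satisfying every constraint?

Unsatisfiable

Constraint 6 fixes x1 = 2 and constraint 10 fixes x2 = 1. Constraints 2, 4, and 7 give x1 = x6 = x3 = x2, so x1 = x2. But 2 ≠ 1 — contradiction.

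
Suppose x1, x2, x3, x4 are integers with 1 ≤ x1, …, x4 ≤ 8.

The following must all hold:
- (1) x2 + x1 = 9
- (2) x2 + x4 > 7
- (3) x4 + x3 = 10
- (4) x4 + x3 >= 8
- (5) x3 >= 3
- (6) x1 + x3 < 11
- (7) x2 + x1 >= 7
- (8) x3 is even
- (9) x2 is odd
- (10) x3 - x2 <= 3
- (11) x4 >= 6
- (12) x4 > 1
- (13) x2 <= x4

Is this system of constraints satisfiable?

Satisfiable

One satisfying assignment is x1 = 6, x2 = 3, x3 = 4, x4 = 6.
For the less obvious constraints — constraint 1: x2 + x1 = 9; constraint 2: x2 + x4 = 9 — and the others hold by inspection.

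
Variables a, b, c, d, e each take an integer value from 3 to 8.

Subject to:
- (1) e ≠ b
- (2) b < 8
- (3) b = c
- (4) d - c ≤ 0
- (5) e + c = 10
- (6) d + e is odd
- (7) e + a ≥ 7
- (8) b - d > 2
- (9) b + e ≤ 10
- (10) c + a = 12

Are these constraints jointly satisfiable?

One satisfying assignment is a = 5, b = 7, c = 7, d = 4, e = 3.
For the less obvious constraints — constraint 4: d - c = -3; constraint 5: e + c = 10; constraint 7: e + a = 8 — and the others hold by inspection.

Satisfiable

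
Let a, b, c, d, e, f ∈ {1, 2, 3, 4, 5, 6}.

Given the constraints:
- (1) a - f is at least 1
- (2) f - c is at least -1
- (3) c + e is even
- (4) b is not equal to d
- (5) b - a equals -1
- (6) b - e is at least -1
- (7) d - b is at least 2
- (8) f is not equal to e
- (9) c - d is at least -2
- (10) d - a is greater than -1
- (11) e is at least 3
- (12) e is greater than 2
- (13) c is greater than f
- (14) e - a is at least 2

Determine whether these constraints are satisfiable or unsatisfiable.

Constraints 1, 2, 6, 7, 9, and 14 give d − b ≥ 2, b − e ≥ -1, e − a ≥ 2, a − f ≥ 1, f − c ≥ -1, c − d ≥ -2.
Adding all 6 inequalities: the left sides telescope to 0, and the right sides sum to 2 + (-1) + 2 + 1 + (-1) + (-2) = 1. So 0 ≥ 1, which is false.

Unsatisfiable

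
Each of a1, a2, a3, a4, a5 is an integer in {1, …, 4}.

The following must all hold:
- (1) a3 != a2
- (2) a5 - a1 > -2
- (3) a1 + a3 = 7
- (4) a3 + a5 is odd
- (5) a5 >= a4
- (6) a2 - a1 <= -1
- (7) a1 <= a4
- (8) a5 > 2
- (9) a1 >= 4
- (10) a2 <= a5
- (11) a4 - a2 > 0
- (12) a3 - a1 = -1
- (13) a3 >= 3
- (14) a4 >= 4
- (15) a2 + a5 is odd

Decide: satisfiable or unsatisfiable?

The assignment a1 = 4, a2 = 1, a3 = 3, a4 = 4, a5 = 4 works:
  constraint 2 holds since a5 - a1 = 0.
  constraint 3 holds since a1 + a3 = 7.
  constraint 6 holds since a2 - a1 = -3.
The rest check out directly.

Satisfiable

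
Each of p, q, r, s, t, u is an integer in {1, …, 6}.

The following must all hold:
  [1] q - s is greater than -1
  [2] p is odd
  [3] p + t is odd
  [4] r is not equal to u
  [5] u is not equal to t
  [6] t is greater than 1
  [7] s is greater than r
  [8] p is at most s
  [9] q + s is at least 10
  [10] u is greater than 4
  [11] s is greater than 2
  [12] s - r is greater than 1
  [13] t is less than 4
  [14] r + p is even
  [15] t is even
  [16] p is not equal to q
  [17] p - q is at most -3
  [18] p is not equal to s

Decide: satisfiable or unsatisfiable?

Try p = 1, q = 5, r = 1, s = 5, t = 2, u = 6.
Check constraint 1: q - s = 0; constraint 9: q + s = 10; constraint 12: s - r = 4. The remaining constraints are straightforward to verify.

Satisfiable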